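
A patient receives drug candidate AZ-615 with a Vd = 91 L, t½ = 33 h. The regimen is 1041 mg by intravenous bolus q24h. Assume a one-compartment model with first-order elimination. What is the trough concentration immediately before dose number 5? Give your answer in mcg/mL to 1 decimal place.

f = (1/2)^(τ/t½) = (1/2)^(24/33) ≈ 0.6040.
C₀ = D/Vd = 1041/91 ≈ 11.440 mcg/mL.
Before the 5th dose, 4 doses have been given. Superposition: Cmin = C₀·(f + f² + … + f^4).
≈ 11.440 × (0.6040 + 0.3648 + 0.2203 + 0.1331) ≈ 11.440 × 1.3222 ≈ 15.126 mcg/mL.

15.1 mcg/mL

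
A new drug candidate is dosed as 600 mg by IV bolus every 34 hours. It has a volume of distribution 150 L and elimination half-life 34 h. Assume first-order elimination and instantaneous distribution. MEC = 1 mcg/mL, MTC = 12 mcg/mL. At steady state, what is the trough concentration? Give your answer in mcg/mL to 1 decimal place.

4.0 mcg/mL

The dosing interval is 1 half-life, so f = 2^(−1) = 0.5.
Accumulation ratio R = 1/(1 − f) = 1/0.5 = 2/1.
Single-dose peak C₀ = D/Vd = 600/150 = 4 mcg/mL.
Steady-state peak Cmax,ss = C₀·R = 4 × 2/1 ≈ 8.000 mcg/mL.
Steady-state trough Cmin,ss = Cmax,ss·f ≈ 8.000 × 0.5 ≈ 4.000 mcg/mL.
Trough 4.0 mcg/mL vs MEC 1 mcg/mL: adequate.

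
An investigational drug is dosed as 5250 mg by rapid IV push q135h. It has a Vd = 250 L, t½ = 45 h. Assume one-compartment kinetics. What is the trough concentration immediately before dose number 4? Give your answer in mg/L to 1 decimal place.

f = (1/2)^(τ/t½) = (1/2)^(135/45) ≈ 0.1250.
C₀ = D/Vd = 5250/250 ≈ 21.000 mg/L.
Before the 4th dose, 3 doses have been given. Superposition: Cmin = C₀·(f + f² + … + f^3).
≈ 21.000 × (0.1250 + 0.0156 + 0.0020) ≈ 21.000 × 0.1426 ≈ 2.995 mg/L.

3.0 mg/L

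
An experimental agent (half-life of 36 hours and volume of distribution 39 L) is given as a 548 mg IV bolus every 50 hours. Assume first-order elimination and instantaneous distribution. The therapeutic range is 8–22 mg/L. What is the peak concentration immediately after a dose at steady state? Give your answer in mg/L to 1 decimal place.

Over one 50-h interval, 50/36 ≈ 1.3889 half-lives elapse, leaving f ≈ 0.3819 of each dose.
At steady state, accumulation factor R = 1/(1 − e^(−kτ)) ≈ 1.6179.
Each bolus raises the concentration by D/Vd = 548/39 ≈ 14.051 mg/L.
Steady-state peak Cmax,ss = C₀·R ≈ 14.051 × 1.6179 ≈ 22.733 mg/L.
Peak 22.7 mg/L vs MTC 22 mg/L: exceeds toxic threshold.

22.7 mg/L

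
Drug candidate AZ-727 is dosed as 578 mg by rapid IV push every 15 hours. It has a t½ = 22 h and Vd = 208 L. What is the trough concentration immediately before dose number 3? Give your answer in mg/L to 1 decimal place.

2.8 mg/L

f = (1/2)^(τ/t½) = (1/2)^(15/22) ≈ 0.6234.
C₀ = D/Vd = 578/208 ≈ 2.779 mg/L.
Before the 3rd dose, 2 doses have been given. Superposition: Cmin = C₀·(f + f²).
≈ 2.779 × (0.6234 + 0.3886) ≈ 2.779 × 1.0120 ≈ 2.812 mg/L.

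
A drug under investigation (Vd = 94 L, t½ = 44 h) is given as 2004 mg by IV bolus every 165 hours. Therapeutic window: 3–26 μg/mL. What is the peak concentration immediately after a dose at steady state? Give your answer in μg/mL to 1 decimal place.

23.0 μg/mL

Over one 165-h interval, 165/44 ≈ 3.75 half-lives elapse, leaving f ≈ 0.0743 of each dose.
Accumulation ratio R = 1/(1 − f) ≈ 1/0.9257 ≈ 1.0803.
Each bolus raises the concentration by D/Vd = 2004/94 ≈ 21.319 μg/mL.
Steady-state peak Cmax,ss = C₀·R ≈ 21.319 × 1.0803 ≈ 23.031 μg/mL.
Peak 23.0 μg/mL vs MTC 26 μg/mL: below toxic threshold.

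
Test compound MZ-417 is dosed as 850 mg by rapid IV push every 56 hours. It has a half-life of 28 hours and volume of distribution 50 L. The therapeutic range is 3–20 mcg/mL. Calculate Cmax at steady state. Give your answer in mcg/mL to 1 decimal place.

τ = 56 h = 2 half-lives, so f = (1/2)^2 = 0.25.
Accumulation ratio R = 1/(1 − f) = 1/0.75 = 4/3.
Single-dose peak C₀ = D/Vd = 850/50 = 17 mcg/mL.
Steady-state peak Cmax,ss = C₀·R = 17 × 4/3 ≈ 22.667 mcg/mL.
Peak 22.7 mcg/mL vs MTC 20 mcg/mL: exceeds toxic threshold.

22.7 mcg/mL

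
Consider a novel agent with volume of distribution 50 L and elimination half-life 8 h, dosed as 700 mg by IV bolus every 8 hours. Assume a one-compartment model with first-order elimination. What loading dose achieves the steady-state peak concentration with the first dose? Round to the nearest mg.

1400 mg

f = (1/2)^(8/8) ≈ 0.500000; accumulation ratio R = 1/(1−f) ≈ 2.00000.
Loading dose to hit Cmax,ss on first dose: D_load = D_maint·R ≈ 700 × 2.00000 ≈ 1400.00 mg.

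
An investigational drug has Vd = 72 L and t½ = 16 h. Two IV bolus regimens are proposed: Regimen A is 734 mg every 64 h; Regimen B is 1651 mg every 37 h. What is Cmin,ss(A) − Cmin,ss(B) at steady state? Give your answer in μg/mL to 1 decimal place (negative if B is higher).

Regimen A: f = (1/2)^(64/16) ≈ 0.0625; Cmin,ss = (734/72)·f/(1−f) ≈ 0.680 μg/mL.
Regimen B: f = (1/2)^(37/16) ≈ 0.2013; Cmin,ss = (1651/72)·f/(1−f) ≈ 5.779 μg/mL.
Difference ≈ 0.680 − 5.779 ≈ -5.099 μg/mL.

-5.1 μg/mL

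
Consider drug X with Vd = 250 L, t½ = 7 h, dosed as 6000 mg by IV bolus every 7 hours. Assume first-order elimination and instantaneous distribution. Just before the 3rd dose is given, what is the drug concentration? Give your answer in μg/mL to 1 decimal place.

18.0 μg/mL

f = (1/2)^(τ/t½) = (1/2)^(7/7) ≈ 0.5000.
C₀ = D/Vd = 6000/250 ≈ 24.000 μg/mL.
Before the 3rd dose, 2 doses have been given. Superposition: Cmin = C₀·(f + f²).
≈ 24.000 × (0.5000 + 0.2500) ≈ 24.000 × 0.7500 ≈ 18.000 μg/mL.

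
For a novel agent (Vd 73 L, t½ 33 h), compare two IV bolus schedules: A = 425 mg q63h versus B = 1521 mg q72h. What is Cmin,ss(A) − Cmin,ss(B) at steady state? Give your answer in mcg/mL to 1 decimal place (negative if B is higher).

-3.8 mcg/mL

Regimen A: f = (1/2)^(63/33) ≈ 0.2663; Cmin,ss = (425/73)·f/(1−f) ≈ 2.113 mcg/mL.
Regimen B: f = (1/2)^(72/33) ≈ 0.2204; Cmin,ss = (1521/73)·f/(1−f) ≈ 5.890 mcg/mL.
Difference ≈ 2.113 − 5.890 ≈ -3.777 mcg/mL.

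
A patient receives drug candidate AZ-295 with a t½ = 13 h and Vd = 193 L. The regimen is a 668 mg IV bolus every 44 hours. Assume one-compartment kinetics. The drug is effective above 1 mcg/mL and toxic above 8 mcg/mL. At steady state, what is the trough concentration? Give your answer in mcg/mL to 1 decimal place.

0.4 mcg/mL

k = ln2/t½ = ln2/13 ≈ 0.053319 h⁻¹; fraction remaining f = e^(−kτ) = e^(−0.053319×44) ≈ 0.0957.
Each bolus raises the concentration by D/Vd = 668/193 ≈ 3.461 mcg/mL.
Steady-state trough Cmin,ss = C₀·f/(1−f) ≈ 3.461 × 0.0957/0.9043 ≈ 0.366 mcg/mL.
Trough 0.4 mcg/mL vs MEC 1 mcg/mL: subtherapeutic.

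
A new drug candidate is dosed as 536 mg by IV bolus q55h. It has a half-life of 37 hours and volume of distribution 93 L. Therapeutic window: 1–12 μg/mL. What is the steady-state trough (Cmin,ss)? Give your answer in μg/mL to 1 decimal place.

k = ln2/t½ = ln2/37 ≈ 0.018734 h⁻¹; fraction remaining f = e^(−kτ) = e^(−0.018734×55) ≈ 0.3569.
Accumulation ratio R = 1/(1 − f) ≈ 1/0.6431 ≈ 1.5550.
Single-dose peak C₀ = D/Vd = 536/93 ≈ 5.763 μg/mL.
Steady-state peak Cmax,ss = C₀·R ≈ 5.763 × 1.5550 ≈ 8.961 μg/mL.
Steady-state trough Cmin,ss = Cmax,ss·f ≈ 8.961 × 0.3569 ≈ 3.198 μg/mL.
Trough 3.2 μg/mL vs MEC 1 μg/mL: adequate.

3.2 μg/mL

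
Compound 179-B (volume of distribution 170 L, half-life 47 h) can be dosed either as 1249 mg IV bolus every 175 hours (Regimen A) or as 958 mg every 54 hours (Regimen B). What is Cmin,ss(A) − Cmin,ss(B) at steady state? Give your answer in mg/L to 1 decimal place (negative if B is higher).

-4.0 mg/L

Regimen A: f = (1/2)^(175/47) ≈ 0.0757; Cmin,ss = (1249/170)·f/(1−f) ≈ 0.602 mg/L.
Regimen B: f = (1/2)^(54/47) ≈ 0.4510; Cmin,ss = (958/170)·f/(1−f) ≈ 4.629 mg/L.
Difference ≈ 0.602 − 4.629 ≈ -4.027 mg/L.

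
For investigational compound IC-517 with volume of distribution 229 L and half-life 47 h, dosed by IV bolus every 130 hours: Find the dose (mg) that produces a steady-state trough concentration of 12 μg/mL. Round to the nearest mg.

15944 mg

τ/t½ = 130/47 ≈ 2.766, so f = (1/2)^(130/47) ≈ 0.147016.
Cmin,ss = (D/Vd)·f/(1−f), so D = Cmin,ss·Vd·(1−f)/f.
D = 12 × 229 × (1−f)/f ≈ 12 × 229 × 5.80198 ≈ 15943.84 mg.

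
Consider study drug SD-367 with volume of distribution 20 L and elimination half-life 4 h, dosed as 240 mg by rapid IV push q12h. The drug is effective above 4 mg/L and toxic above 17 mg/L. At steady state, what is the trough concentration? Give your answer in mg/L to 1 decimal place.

1.7 mg/L

τ = 12 h = 3 half-lives, so f = (1/2)^3 = 0.125.
Accumulation ratio R = 1/(1 − f) = 1/0.875 = 8/7.
Single-dose peak C₀ = D/Vd = 240/20 = 12 mg/L.
Steady-state peak Cmax,ss = C₀·R = 12 × 8/7 ≈ 13.714 mg/L.
Steady-state trough Cmin,ss = Cmax,ss·f ≈ 13.714 × 0.125 ≈ 1.714 mg/L.
Trough 1.7 mg/L vs MEC 4 mg/L: subtherapeutic.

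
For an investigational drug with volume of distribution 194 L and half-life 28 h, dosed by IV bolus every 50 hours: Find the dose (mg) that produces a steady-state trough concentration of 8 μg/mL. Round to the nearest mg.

3799 mg

τ/t½ = 50/28 ≈ 1.7857, so f = (1/2)^(50/28) ≈ 0.290032.
Cmin,ss = (D/Vd)·f/(1−f), so D = Cmin,ss·Vd·(1−f)/f.
D = 8 × 194 × (1−f)/f ≈ 8 × 194 × 2.44790 ≈ 3799.14 mg.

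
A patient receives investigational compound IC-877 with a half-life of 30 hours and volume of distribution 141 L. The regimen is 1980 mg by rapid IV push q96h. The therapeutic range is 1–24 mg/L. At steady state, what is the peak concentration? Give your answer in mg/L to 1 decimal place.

15.8 mg/L

τ/t½ = 96/30 ≈ 3.2, so fraction remaining f = (1/2)^(96/30) ≈ 0.1088.
At steady state, accumulation factor R = 1/(1 − e^(−kτ)) ≈ 1.1221.
Each bolus raises the concentration by D/Vd = 1980/141 ≈ 14.043 mg/L.
Steady-state peak Cmax,ss = C₀·R ≈ 14.043 × 1.1221 ≈ 15.758 mg/L.
Peak 15.8 mg/L vs MTC 24 mg/L: below toxic threshold.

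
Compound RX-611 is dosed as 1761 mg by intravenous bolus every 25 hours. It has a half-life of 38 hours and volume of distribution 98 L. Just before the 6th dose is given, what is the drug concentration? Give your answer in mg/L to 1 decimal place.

27.9 mg/L

f = (1/2)^(τ/t½) = (1/2)^(25/38) ≈ 0.6338.
C₀ = D/Vd = 1761/98 ≈ 17.969 mg/L.
Before the 6th dose, 5 doses have been given. Superposition: Cmin = C₀·(f + f² + … + f^5).
≈ 17.969 × (0.6338 + 0.4017 + 0.2546 + 0.1614 + 0.1023) ≈ 17.969 × 1.5538 ≈ 27.920 mg/L.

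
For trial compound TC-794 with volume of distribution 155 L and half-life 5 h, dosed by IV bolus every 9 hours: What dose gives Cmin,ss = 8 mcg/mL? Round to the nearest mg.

τ/t½ = 9/5 ≈ 1.8, so f = (1/2)^(9/5) ≈ 0.287175.
Cmin,ss = (D/Vd)·f/(1−f), so D = Cmin,ss·Vd·(1−f)/f.
D = 8 × 155 × (1−f)/f ≈ 8 × 155 × 2.48220 ≈ 3077.93 mg.

3078 mg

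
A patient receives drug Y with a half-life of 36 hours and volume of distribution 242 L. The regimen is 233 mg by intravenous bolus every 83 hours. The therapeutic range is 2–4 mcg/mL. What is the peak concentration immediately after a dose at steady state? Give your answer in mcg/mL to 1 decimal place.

1.2 mcg/mL

k = ln2/t½ = ln2/36 ≈ 0.019254 h⁻¹; fraction remaining f = e^(−kτ) = e^(−0.019254×83) ≈ 0.2023.
Accumulation ratio R = 1/(1 − f) ≈ 1/0.7977 ≈ 1.2536.
Each bolus raises the concentration by D/Vd = 233/242 ≈ 0.963 mcg/mL.
Steady-state peak Cmax,ss = C₀·R ≈ 0.963 × 1.2536 ≈ 1.207 mcg/mL.
Peak 1.2 mcg/mL vs MTC 4 mcg/mL: below toxic threshold.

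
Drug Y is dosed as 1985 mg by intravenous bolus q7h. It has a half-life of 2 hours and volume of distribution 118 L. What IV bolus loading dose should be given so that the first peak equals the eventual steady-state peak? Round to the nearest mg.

f = (1/2)^(7/2) ≈ 0.088388; accumulation ratio R = 1/(1−f) ≈ 1.09696.
Loading dose to hit Cmax,ss on first dose: D_load = D_maint·R ≈ 1985 × 1.09696 ≈ 2177.47 mg.

2177 mg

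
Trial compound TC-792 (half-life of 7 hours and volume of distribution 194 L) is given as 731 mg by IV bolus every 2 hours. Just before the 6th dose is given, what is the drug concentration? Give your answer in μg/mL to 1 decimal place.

10.8 μg/mL

f = (1/2)^(τ/t½) = (1/2)^(2/7) ≈ 0.8203.
C₀ = D/Vd = 731/194 ≈ 3.768 μg/mL.
Before the 6th dose, 5 doses have been given. Superposition: Cmin = C₀·(f + f² + … + f^5).
≈ 3.768 × (0.8203 + 0.6729 + 0.5520 + 0.4528 + 0.3714) ≈ 3.768 × 2.8694 ≈ 10.812 μg/mL.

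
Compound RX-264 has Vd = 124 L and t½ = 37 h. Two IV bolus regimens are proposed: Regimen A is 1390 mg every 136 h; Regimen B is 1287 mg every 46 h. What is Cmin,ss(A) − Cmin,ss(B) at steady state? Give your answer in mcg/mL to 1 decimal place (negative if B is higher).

-6.6 mcg/mL

Regimen A: f = (1/2)^(136/37) ≈ 0.0783; Cmin,ss = (1390/124)·f/(1−f) ≈ 0.952 mcg/mL.
Regimen B: f = (1/2)^(46/37) ≈ 0.4224; Cmin,ss = (1287/124)·f/(1−f) ≈ 7.590 mcg/mL.
Difference ≈ 0.952 − 7.590 ≈ -6.638 mcg/mL.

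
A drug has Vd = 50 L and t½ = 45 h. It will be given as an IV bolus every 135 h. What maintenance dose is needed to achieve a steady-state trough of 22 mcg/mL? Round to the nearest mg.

7700 mg

τ/t½ = 135/45 ≈ 3, so f = (1/2)^(135/45) ≈ 0.125000.
Cmin,ss = (D/Vd)·f/(1−f), so D = Cmin,ss·Vd·(1−f)/f.
D = 22 × 50 × (1−f)/f ≈ 22 × 50 × 7.00000 ≈ 7700.00 mg.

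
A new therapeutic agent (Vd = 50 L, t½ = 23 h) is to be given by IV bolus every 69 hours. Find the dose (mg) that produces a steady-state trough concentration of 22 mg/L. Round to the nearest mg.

7700 mg

τ/t½ = 69/23 ≈ 3, so f = (1/2)^(69/23) ≈ 0.125000.
Cmin,ss = (D/Vd)·f/(1−f), so D = Cmin,ss·Vd·(1−f)/f.
D = 22 × 50 × (1−f)/f ≈ 22 × 50 × 7.00000 ≈ 7700.00 mg.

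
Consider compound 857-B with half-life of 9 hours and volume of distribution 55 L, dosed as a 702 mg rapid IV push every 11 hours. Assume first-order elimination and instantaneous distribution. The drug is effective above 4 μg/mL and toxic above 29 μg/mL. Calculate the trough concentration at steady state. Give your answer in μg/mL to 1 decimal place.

k = ln2/t½ = ln2/9 ≈ 0.077016 h⁻¹; fraction remaining f = e^(−kτ) = e^(−0.077016×11) ≈ 0.4286.
Each bolus raises the concentration by D/Vd = 702/55 ≈ 12.764 μg/mL.
Steady-state trough Cmin,ss = C₀·f/(1−f) ≈ 12.764 × 0.4286/0.5714 ≈ 9.574 μg/mL.
Trough 9.6 μg/mL vs MEC 4 μg/mL: adequate.

9.6 μg/mL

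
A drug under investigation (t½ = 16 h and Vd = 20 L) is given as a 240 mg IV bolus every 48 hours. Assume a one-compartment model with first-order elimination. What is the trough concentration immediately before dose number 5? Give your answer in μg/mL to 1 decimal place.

1.7 μg/mL

f = (1/2)^(τ/t½) = (1/2)^(48/16) ≈ 0.1250.
C₀ = D/Vd = 240/20 ≈ 12.000 μg/mL.
Before the 5th dose, 4 doses have been given. Superposition: Cmin = C₀·(f + f² + … + f^4).
≈ 12.000 × (0.1250 + 0.0156 + 0.0020 + 0.0002) ≈ 12.000 × 0.1428 ≈ 1.714 μg/mL.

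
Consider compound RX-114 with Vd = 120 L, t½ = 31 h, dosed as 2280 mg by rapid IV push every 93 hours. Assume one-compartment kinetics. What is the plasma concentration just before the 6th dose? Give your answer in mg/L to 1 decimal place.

2.7 mg/L

f = (1/2)^(τ/t½) = (1/2)^(93/31) ≈ 0.1250.
C₀ = D/Vd = 2280/120 ≈ 19.000 mg/L.
Before the 6th dose, 5 doses have been given. Superposition: Cmin = C₀·(f + f² + … + f^5).
≈ 19.000 × (0.1250 + 0.0156 + 0.0020 + 0.0002 + 0.0000) ≈ 19.000 × 0.1428 ≈ 2.713 mg/L.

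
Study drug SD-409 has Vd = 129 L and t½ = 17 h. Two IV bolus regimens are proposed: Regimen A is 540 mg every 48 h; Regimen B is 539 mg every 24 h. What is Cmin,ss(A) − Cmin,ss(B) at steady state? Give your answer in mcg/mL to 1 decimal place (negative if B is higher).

Regimen A: f = (1/2)^(48/17) ≈ 0.1413; Cmin,ss = (540/129)·f/(1−f) ≈ 0.689 mcg/mL.
Regimen B: f = (1/2)^(24/17) ≈ 0.3759; Cmin,ss = (539/129)·f/(1−f) ≈ 2.517 mcg/mL.
Difference ≈ 0.689 − 2.517 ≈ -1.828 mcg/mL.

-1.8 mcg/mL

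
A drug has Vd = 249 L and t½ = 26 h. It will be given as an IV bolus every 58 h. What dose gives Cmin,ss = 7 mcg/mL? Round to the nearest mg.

6438 mg

τ/t½ = 58/26 ≈ 2.2308, so f = (1/2)^(58/26) ≈ 0.213045.
Cmin,ss = (D/Vd)·f/(1−f), so D = Cmin,ss·Vd·(1−f)/f.
D = 7 × 249 × (1−f)/f ≈ 7 × 249 × 3.69384 ≈ 6438.36 mg.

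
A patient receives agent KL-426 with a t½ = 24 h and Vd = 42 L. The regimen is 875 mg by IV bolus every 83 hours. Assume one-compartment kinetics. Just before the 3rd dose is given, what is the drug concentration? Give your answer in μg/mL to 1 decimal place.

f = (1/2)^(τ/t½) = (1/2)^(83/24) ≈ 0.0910.
C₀ = D/Vd = 875/42 ≈ 20.833 μg/mL.
Before the 3rd dose, 2 doses have been given. Superposition: Cmin = C₀·(f + f²).
≈ 20.833 × (0.0910 + 0.0083) ≈ 20.833 × 0.0993 ≈ 2.069 μg/mL.

2.1 μg/mL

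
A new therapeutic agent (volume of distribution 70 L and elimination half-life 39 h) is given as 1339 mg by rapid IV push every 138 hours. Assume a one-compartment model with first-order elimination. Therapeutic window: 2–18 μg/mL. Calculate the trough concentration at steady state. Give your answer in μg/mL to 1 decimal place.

k = ln2/t½ = ln2/39 ≈ 0.017773 h⁻¹; fraction remaining f = e^(−kτ) = e^(−0.017773×138) ≈ 0.0861.
Accumulation ratio R = 1/(1 − f) ≈ 1/0.9139 ≈ 1.0942.
Single-dose peak C₀ = D/Vd = 1339/70 ≈ 19.129 μg/mL.
Steady-state peak Cmax,ss = C₀·R ≈ 19.129 × 1.0942 ≈ 20.931 μg/mL.
Steady-state trough Cmin,ss = Cmax,ss·f ≈ 20.931 × 0.0861 ≈ 1.802 μg/mL.
Trough 1.8 μg/mL vs MEC 2 μg/mL: subtherapeutic.

1.8 μg/mL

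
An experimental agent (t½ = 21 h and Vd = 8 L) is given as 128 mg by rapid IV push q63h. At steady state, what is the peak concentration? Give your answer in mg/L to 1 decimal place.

The dosing interval is 3 half-lives, so f = 2^(−3) = 0.125.
At steady state, R = 1/(1 − 0.125) = 8/7.
Single-dose peak C₀ = D/Vd = 128/8 = 16 mg/L.
Steady-state peak Cmax,ss = C₀·R = 16 × 8/7 ≈ 18.286 mg/L.

18.3 mg/L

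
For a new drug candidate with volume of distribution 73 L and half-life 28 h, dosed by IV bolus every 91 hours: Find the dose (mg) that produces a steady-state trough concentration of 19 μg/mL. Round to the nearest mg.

11808 mg

τ/t½ = 91/28 ≈ 3.25, so f = (1/2)^(91/28) ≈ 0.105112.
Cmin,ss = (D/Vd)·f/(1−f), so D = Cmin,ss·Vd·(1−f)/f.
D = 19 × 73 × (1−f)/f ≈ 19 × 73 × 8.51366 ≈ 11808.45 mg.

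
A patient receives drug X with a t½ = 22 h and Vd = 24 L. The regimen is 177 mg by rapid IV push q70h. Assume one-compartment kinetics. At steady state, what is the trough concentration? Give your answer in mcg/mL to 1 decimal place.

0.9 mcg/mL

k = ln2/t½ = ln2/22 ≈ 0.031507 h⁻¹; fraction remaining f = e^(−kτ) = e^(−0.031507×70) ≈ 0.1102.
Each bolus raises the concentration by D/Vd = 177/24 ≈ 7.375 mcg/mL.
Steady-state trough Cmin,ss = C₀·f/(1−f) ≈ 7.375 × 0.1102/0.8898 ≈ 0.913 mcg/mL.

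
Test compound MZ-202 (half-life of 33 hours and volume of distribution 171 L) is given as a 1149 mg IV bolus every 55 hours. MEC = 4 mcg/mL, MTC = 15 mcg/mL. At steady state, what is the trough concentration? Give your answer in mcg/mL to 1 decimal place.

k = ln2/t½ = ln2/33 ≈ 0.021004 h⁻¹; fraction remaining f = e^(−kτ) = e^(−0.021004×55) ≈ 0.3150.
Accumulation ratio R = 1/(1 − f) ≈ 1/0.6850 ≈ 1.4599.
Each bolus raises the concentration by D/Vd = 1149/171 ≈ 6.719 mcg/mL.
Cmax,ss = C₀/(1 − f) ≈ 6.719/0.6850 ≈ 9.809 mcg/mL.
Steady-state trough Cmin,ss = Cmax,ss·f ≈ 9.809 × 0.3150 ≈ 3.090 mcg/mL.
Trough 3.1 mcg/mL vs MEC 4 mcg/mL: subtherapeutic.

3.1 mcg/mL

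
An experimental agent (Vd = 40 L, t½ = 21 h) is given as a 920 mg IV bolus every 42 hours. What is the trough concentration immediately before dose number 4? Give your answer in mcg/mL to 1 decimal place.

f = (1/2)^(τ/t½) = (1/2)^(42/21) ≈ 0.2500.
C₀ = D/Vd = 920/40 ≈ 23.000 mcg/mL.
Before the 4th dose, 3 doses have been given. Superposition: Cmin = C₀·(f + f² + … + f^3).
≈ 23.000 × (0.2500 + 0.0625 + 0.0156) ≈ 23.000 × 0.3281 ≈ 7.546 mcg/mL.

7.5 mcg/mL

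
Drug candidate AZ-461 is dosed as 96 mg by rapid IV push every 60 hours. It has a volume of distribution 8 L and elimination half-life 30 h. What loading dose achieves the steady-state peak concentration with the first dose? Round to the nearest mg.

128 mg

f = (1/2)^(60/30) ≈ 0.250000; accumulation ratio R = 1/(1−f) ≈ 1.33333.
Loading dose to hit Cmax,ss on first dose: D_load = D_maint·R ≈ 96 × 1.33333 ≈ 128.00 mg.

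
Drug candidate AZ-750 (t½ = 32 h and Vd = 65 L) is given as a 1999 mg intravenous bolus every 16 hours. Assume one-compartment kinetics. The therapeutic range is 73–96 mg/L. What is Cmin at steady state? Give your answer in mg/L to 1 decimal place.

74.2 mg/L

k = ln2/t½ = ln2/32 ≈ 0.021661 h⁻¹; fraction remaining f = e^(−kτ) = e^(−0.021661×16) ≈ 0.7071.
Accumulation ratio R = 1/(1 − f) ≈ 1/0.2929 ≈ 3.4141.
Single-dose peak C₀ = D/Vd = 1999/65 ≈ 30.754 mg/L.
Cmax,ss = C₀/(1 − f) ≈ 30.754/0.2929 ≈ 104.998 mg/L.
Steady-state trough Cmin,ss = Cmax,ss·f ≈ 104.998 × 0.7071 ≈ 74.244 mg/L.
Trough 74.2 mg/L vs MEC 73 mg/L: adequate.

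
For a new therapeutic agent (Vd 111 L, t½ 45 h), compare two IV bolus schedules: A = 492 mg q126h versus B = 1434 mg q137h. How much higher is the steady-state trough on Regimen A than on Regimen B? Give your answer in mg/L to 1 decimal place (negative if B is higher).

-1.0 mg/L

Regimen A: f = (1/2)^(126/45) ≈ 0.1436; Cmin,ss = (492/111)·f/(1−f) ≈ 0.743 mg/L.
Regimen B: f = (1/2)^(137/45) ≈ 0.1212; Cmin,ss = (1434/111)·f/(1−f) ≈ 1.782 mg/L.
Difference ≈ 0.743 − 1.782 ≈ -1.039 mg/L.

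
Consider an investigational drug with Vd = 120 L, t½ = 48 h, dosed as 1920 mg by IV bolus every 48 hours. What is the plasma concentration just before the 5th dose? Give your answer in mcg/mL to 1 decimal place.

15.0 mcg/mL

f = (1/2)^(τ/t½) = (1/2)^(48/48) ≈ 0.5000.
C₀ = D/Vd = 1920/120 ≈ 16.000 mcg/mL.
Before the 5th dose, 4 doses have been given. Superposition: Cmin = C₀·(f + f² + … + f^4).
≈ 16.000 × (0.5000 + 0.2500 + 0.1250 + 0.0625) ≈ 16.000 × 0.9375 ≈ 15.000 mcg/mL.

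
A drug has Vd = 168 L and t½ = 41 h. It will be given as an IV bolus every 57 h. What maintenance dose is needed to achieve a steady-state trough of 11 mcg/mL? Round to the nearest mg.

2996 mg

τ/t½ = 57/41 ≈ 1.3902, so f = (1/2)^(57/41) ≈ 0.381500.
Cmin,ss = (D/Vd)·f/(1−f), so D = Cmin,ss·Vd·(1−f)/f.
D = 11 × 168 × (1−f)/f ≈ 11 × 168 × 1.62123 ≈ 2996.03 mg.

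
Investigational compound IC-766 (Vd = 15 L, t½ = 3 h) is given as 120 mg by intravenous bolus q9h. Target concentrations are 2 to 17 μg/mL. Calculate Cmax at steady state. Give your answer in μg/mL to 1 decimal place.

τ = 9 h = 3 half-lives, so f = (1/2)^3 = 0.125.
At steady state, R = 1/(1 − 0.125) = 8/7.
Single-dose peak C₀ = D/Vd = 120/15 = 8 μg/mL.
Steady-state peak Cmax,ss = C₀·R = 8 × 8/7 ≈ 9.143 μg/mL.
Peak 9.1 μg/mL vs MTC 17 μg/mL: below toxic threshold.

9.1 μg/mL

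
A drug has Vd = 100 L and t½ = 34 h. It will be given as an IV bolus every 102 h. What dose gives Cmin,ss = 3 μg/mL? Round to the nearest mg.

2100 mg

τ/t½ = 102/34 ≈ 3, so f = (1/2)^(102/34) ≈ 0.125000.
Cmin,ss = (D/Vd)·f/(1−f), so D = Cmin,ss·Vd·(1−f)/f.
D = 3 × 100 × (1−f)/f ≈ 3 × 100 × 7.00000 ≈ 2100.00 mg.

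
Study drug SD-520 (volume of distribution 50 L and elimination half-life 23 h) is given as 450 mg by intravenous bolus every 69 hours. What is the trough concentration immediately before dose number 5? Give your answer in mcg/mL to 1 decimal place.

f = (1/2)^(τ/t½) = (1/2)^(69/23) ≈ 0.1250.
C₀ = D/Vd = 450/50 ≈ 9.000 mcg/mL.
Before the 5th dose, 4 doses have been given. Superposition: Cmin = C₀·(f + f² + … + f^4).
≈ 9.000 × (0.1250 + 0.0156 + 0.0020 + 0.0002) ≈ 9.000 × 0.1428 ≈ 1.285 mcg/mL.

1.3 mcg/mL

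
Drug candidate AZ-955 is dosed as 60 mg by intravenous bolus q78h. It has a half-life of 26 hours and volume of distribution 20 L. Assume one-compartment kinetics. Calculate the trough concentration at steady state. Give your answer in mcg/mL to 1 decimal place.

0.4 mcg/mL

τ = 78 h = 3 half-lives, so f = (1/2)^3 = 0.125.
Accumulation ratio R = 1/(1 − f) = 1/0.875 = 8/7.
Single-dose peak C₀ = D/Vd = 60/20 = 3 mcg/mL.
Steady-state peak Cmax,ss = C₀·R = 3 × 8/7 ≈ 3.429 mcg/mL.
Steady-state trough Cmin,ss = Cmax,ss·f ≈ 3.429 × 0.125 ≈ 0.429 mcg/mL.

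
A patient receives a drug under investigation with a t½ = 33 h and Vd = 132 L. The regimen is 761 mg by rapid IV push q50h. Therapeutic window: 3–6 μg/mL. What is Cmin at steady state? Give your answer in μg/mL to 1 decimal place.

Over one 50-h interval, 50/33 ≈ 1.5152 half-lives elapse, leaving f ≈ 0.3499 of each dose.
At steady state, accumulation factor R = 1/(1 − e^(−kτ)) ≈ 1.5382.
Each bolus raises the concentration by D/Vd = 761/132 ≈ 5.765 μg/mL.
Steady-state peak Cmax,ss = C₀·R ≈ 5.765 × 1.5382 ≈ 8.868 μg/mL.
Steady-state trough Cmin,ss = Cmax,ss·f ≈ 8.868 × 0.3499 ≈ 3.103 μg/mL.
Trough 3.1 μg/mL vs MEC 3 μg/mL: adequate.

3.1 μg/mL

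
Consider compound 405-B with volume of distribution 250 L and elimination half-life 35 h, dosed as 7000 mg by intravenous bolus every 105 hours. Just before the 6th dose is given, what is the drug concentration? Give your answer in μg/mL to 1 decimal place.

f = (1/2)^(τ/t½) = (1/2)^(105/35) ≈ 0.1250.
C₀ = D/Vd = 7000/250 ≈ 28.000 μg/mL.
Before the 6th dose, 5 doses have been given. Superposition: Cmin = C₀·(f + f² + … + f^5).
≈ 28.000 × (0.1250 + 0.0156 + 0.0020 + 0.0002 + 0.0000) ≈ 28.000 × 0.1428 ≈ 3.998 μg/mL.

4.0 μg/mL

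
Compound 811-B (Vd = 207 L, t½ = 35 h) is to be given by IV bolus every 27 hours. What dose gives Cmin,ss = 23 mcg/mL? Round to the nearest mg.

3366 mg

τ/t½ = 27/35 ≈ 0.77143, so f = (1/2)^(27/35) ≈ 0.585837.
Cmin,ss = (D/Vd)·f/(1−f), so D = Cmin,ss·Vd·(1−f)/f.
D = 23 × 207 × (1−f)/f ≈ 23 × 207 × 0.70696 ≈ 3365.84 mg.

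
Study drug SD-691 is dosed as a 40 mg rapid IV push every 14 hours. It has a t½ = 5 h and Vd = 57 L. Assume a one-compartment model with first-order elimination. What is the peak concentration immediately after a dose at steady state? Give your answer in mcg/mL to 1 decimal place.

Over one 14-h interval, 14/5 ≈ 2.8 half-lives elapse, leaving f ≈ 0.1436 of each dose.
At steady state, accumulation factor R = 1/(1 − e^(−kτ)) ≈ 1.1677.
Each bolus raises the concentration by D/Vd = 40/57 ≈ 0.702 mcg/mL.
Steady-state peak Cmax,ss = C₀·R ≈ 0.702 × 1.1677 ≈ 0.820 mcg/mL.

0.8 mcg/mL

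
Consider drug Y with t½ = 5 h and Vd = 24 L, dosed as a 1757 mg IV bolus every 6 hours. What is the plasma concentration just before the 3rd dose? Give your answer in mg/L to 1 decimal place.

45.7 mg/L

f = (1/2)^(τ/t½) = (1/2)^(6/5) ≈ 0.4353.
C₀ = D/Vd = 1757/24 ≈ 73.208 mg/L.
Before the 3rd dose, 2 doses have been given. Superposition: Cmin = C₀·(f + f²).
≈ 73.208 × (0.4353 + 0.1895) ≈ 73.208 × 0.6248 ≈ 45.740 mg/L.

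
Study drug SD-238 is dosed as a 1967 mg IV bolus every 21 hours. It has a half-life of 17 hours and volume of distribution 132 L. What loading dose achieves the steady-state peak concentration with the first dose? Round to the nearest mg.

3419 mg

f = (1/2)^(21/17) ≈ 0.424756; accumulation ratio R = 1/(1−f) ≈ 1.73839.
Loading dose to hit Cmax,ss on first dose: D_load = D_maint·R ≈ 1967 × 1.73839 ≈ 3419.41 mg.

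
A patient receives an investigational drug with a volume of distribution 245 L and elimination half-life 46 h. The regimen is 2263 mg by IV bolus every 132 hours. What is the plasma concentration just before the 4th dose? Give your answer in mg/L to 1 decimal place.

1.5 mg/L

f = (1/2)^(τ/t½) = (1/2)^(132/46) ≈ 0.1368.
C₀ = D/Vd = 2263/245 ≈ 9.237 mg/L.
Before the 4th dose, 3 doses have been given. Superposition: Cmin = C₀·(f + f² + … + f^3).
≈ 9.237 × (0.1368 + 0.0187 + 0.0026) ≈ 9.237 × 0.1581 ≈ 1.460 mg/L.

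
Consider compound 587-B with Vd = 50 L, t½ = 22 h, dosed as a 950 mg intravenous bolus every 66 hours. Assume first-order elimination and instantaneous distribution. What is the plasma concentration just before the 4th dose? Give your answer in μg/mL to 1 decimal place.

2.7 μg/mL

f = (1/2)^(τ/t½) = (1/2)^(66/22) ≈ 0.1250.
C₀ = D/Vd = 950/50 ≈ 19.000 μg/mL.
Before the 4th dose, 3 doses have been given. Superposition: Cmin = C₀·(f + f² + … + f^3).
≈ 19.000 × (0.1250 + 0.0156 + 0.0020) ≈ 19.000 × 0.1426 ≈ 2.709 μg/mL.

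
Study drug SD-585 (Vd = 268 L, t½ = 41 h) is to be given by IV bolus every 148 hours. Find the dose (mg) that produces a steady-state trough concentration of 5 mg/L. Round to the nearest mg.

τ/t½ = 148/41 ≈ 3.6098, so f = (1/2)^(148/41) ≈ 0.081913.
Cmin,ss = (D/Vd)·f/(1−f), so D = Cmin,ss·Vd·(1−f)/f.
D = 5 × 268 × (1−f)/f ≈ 5 × 268 × 11.20807 ≈ 15018.81 mg.

15019 mg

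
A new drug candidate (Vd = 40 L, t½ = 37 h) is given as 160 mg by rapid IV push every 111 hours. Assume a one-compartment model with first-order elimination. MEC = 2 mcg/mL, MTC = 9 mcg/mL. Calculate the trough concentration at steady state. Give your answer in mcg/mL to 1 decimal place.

τ = 111 h = 3 half-lives, so f = (1/2)^3 = 0.125.
Accumulation ratio R = 1/(1 − f) = 1/0.875 = 8/7.
Single-dose peak C₀ = D/Vd = 160/40 = 4 mcg/mL.
Steady-state peak Cmax,ss = C₀·R = 4 × 8/7 ≈ 4.571 mcg/mL.
Steady-state trough Cmin,ss = Cmax,ss·f ≈ 4.571 × 0.125 ≈ 0.571 mcg/mL.
Trough 0.6 mcg/mL vs MEC 2 mcg/mL: subtherapeutic.

0.6 mcg/mL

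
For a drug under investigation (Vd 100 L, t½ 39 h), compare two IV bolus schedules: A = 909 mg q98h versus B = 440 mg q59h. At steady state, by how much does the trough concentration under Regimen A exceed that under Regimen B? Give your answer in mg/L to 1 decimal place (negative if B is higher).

-0.4 mg/L

Regimen A: f = (1/2)^(98/39) ≈ 0.1752; Cmin,ss = (909/100)·f/(1−f) ≈ 1.931 mg/L.
Regimen B: f = (1/2)^(59/39) ≈ 0.3504; Cmin,ss = (440/100)·f/(1−f) ≈ 2.373 mg/L.
Difference ≈ 1.931 − 2.373 ≈ -0.442 mg/L.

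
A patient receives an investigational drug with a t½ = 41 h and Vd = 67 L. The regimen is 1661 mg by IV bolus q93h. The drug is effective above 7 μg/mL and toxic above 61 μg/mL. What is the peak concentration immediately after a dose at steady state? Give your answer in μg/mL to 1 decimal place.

31.3 μg/mL

τ/t½ = 93/41 ≈ 2.2683, so fraction remaining f = (1/2)^(93/41) ≈ 0.2076.
Accumulation ratio R = 1/(1 − f) ≈ 1/0.7924 ≈ 1.2620.
Single-dose peak C₀ = D/Vd = 1661/67 ≈ 24.791 μg/mL.
Steady-state peak Cmax,ss = C₀·R ≈ 24.791 × 1.2620 ≈ 31.286 μg/mL.
Peak 31.3 μg/mL vs MTC 61 μg/mL: below toxic threshold.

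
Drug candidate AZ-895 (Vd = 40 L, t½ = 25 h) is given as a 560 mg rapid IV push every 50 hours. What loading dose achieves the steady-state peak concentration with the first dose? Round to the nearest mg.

747 mg

f = (1/2)^(50/25) ≈ 0.250000; accumulation ratio R = 1/(1−f) ≈ 1.33333.
Loading dose to hit Cmax,ss on first dose: D_load = D_maint·R ≈ 560 × 1.33333 ≈ 746.66 mg.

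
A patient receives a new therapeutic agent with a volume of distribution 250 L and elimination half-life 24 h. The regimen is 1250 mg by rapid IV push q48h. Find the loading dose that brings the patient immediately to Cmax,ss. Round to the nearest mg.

1667 mg

f = (1/2)^(48/24) ≈ 0.250000; accumulation ratio R = 1/(1−f) ≈ 1.33333.
Loading dose to hit Cmax,ss on first dose: D_load = D_maint·R ≈ 1250 × 1.33333 ≈ 1666.66 mg.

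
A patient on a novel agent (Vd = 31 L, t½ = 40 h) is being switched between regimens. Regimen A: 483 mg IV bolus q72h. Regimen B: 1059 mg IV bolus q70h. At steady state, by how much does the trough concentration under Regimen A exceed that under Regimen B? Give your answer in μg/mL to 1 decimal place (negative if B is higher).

Regimen A: f = (1/2)^(72/40) ≈ 0.2872; Cmin,ss = (483/31)·f/(1−f) ≈ 6.278 μg/mL.
Regimen B: f = (1/2)^(70/40) ≈ 0.2973; Cmin,ss = (1059/31)·f/(1−f) ≈ 14.453 μg/mL.
Difference ≈ 6.278 − 14.453 ≈ -8.175 μg/mL.

-8.2 μg/mL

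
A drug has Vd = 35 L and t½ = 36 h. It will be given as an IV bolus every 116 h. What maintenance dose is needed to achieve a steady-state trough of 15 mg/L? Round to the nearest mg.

τ/t½ = 116/36 ≈ 3.2222, so f = (1/2)^(116/36) ≈ 0.107155.
Cmin,ss = (D/Vd)·f/(1−f), so D = Cmin,ss·Vd·(1−f)/f.
D = 15 × 35 × (1−f)/f ≈ 15 × 35 × 8.33228 ≈ 4374.45 mg.

4374 mg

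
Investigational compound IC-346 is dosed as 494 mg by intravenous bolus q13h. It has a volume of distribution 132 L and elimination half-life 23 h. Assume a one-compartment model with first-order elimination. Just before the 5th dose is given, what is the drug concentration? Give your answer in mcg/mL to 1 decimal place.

6.2 mcg/mL

f = (1/2)^(τ/t½) = (1/2)^(13/23) ≈ 0.6759.
C₀ = D/Vd = 494/132 ≈ 3.742 mcg/mL.
Before the 5th dose, 4 doses have been given. Superposition: Cmin = C₀·(f + f² + … + f^4).
≈ 3.742 × (0.6759 + 0.4568 + 0.3088 + 0.2087) ≈ 3.742 × 1.6502 ≈ 6.175 mcg/mL.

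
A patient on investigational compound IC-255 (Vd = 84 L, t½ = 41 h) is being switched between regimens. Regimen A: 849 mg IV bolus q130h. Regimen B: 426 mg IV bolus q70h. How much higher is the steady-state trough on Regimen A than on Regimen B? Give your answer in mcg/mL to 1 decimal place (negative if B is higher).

-1.0 mcg/mL

Regimen A: f = (1/2)^(130/41) ≈ 0.1110; Cmin,ss = (849/84)·f/(1−f) ≈ 1.262 mcg/mL.
Regimen B: f = (1/2)^(70/41) ≈ 0.3062; Cmin,ss = (426/84)·f/(1−f) ≈ 2.238 mcg/mL.
Difference ≈ 1.262 − 2.238 ≈ -0.976 mcg/mL.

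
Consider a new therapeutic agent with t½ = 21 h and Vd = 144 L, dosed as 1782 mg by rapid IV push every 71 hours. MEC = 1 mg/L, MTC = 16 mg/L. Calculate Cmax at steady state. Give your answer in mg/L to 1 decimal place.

13.7 mg/L

Over one 71-h interval, 71/21 ≈ 3.381 half-lives elapse, leaving f ≈ 0.0960 of each dose.
At steady state, accumulation factor R = 1/(1 − e^(−kτ)) ≈ 1.1062.
Each bolus raises the concentration by D/Vd = 1782/144 ≈ 12.375 mg/L.
Cmax,ss = C₀/(1 − f) ≈ 12.375/0.9040 ≈ 13.689 mg/L.
Peak 13.7 mg/L vs MTC 16 mg/L: below toxic threshold.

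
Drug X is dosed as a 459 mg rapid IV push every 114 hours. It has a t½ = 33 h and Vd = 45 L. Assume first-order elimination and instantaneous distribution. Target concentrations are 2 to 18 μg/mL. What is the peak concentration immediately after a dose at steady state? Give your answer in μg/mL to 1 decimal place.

11.2 μg/mL

Over one 114-h interval, 114/33 ≈ 3.4545 half-lives elapse, leaving f ≈ 0.0912 of each dose.
At steady state, accumulation factor R = 1/(1 − e^(−kτ)) ≈ 1.1004.
Single-dose peak C₀ = D/Vd = 459/45 ≈ 10.200 μg/mL.
Steady-state peak Cmax,ss = C₀·R ≈ 10.200 × 1.1004 ≈ 11.224 μg/mL.
Peak 11.2 μg/mL vs MTC 18 μg/mL: below toxic threshold.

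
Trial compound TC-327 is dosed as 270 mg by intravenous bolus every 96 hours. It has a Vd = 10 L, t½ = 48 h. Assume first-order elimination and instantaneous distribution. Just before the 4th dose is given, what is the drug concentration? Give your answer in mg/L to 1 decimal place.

f = (1/2)^(τ/t½) = (1/2)^(96/48) ≈ 0.2500.
C₀ = D/Vd = 270/10 ≈ 27.000 mg/L.
Before the 4th dose, 3 doses have been given. Superposition: Cmin = C₀·(f + f² + … + f^3).
≈ 27.000 × (0.2500 + 0.0625 + 0.0156) ≈ 27.000 × 0.3281 ≈ 8.859 mg/L.

8.9 mg/L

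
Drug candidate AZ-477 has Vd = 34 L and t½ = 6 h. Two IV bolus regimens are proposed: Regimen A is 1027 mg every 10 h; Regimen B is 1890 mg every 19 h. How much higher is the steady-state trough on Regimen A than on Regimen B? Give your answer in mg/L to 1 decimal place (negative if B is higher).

6.9 mg/L

Regimen A: f = (1/2)^(10/6) ≈ 0.3150; Cmin,ss = (1027/34)·f/(1−f) ≈ 13.890 mg/L.
Regimen B: f = (1/2)^(19/6) ≈ 0.1114; Cmin,ss = (1890/34)·f/(1−f) ≈ 6.969 mg/L.
Difference ≈ 13.890 − 6.969 ≈ 6.921 mg/L.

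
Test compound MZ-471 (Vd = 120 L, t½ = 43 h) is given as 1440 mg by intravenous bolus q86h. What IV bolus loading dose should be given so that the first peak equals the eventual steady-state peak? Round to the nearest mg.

f = (1/2)^(86/43) ≈ 0.250000; accumulation ratio R = 1/(1−f) ≈ 1.33333.
Loading dose to hit Cmax,ss on first dose: D_load = D_maint·R ≈ 1440 × 1.33333 ≈ 1920.00 mg.

1920 mg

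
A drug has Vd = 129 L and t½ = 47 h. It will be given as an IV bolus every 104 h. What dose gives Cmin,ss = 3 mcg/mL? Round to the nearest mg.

1407 mg

τ/t½ = 104/47 ≈ 2.2128, so f = (1/2)^(104/47) ≈ 0.215720.
Cmin,ss = (D/Vd)·f/(1−f), so D = Cmin,ss·Vd·(1−f)/f.
D = 3 × 129 × (1−f)/f ≈ 3 × 129 × 3.63564 ≈ 1406.99 mg.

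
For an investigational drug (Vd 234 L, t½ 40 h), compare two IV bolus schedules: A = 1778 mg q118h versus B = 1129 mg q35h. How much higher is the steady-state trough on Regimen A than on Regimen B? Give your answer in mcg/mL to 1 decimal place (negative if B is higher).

Regimen A: f = (1/2)^(118/40) ≈ 0.1294; Cmin,ss = (1778/234)·f/(1−f) ≈ 1.129 mcg/mL.
Regimen B: f = (1/2)^(35/40) ≈ 0.5453; Cmin,ss = (1129/234)·f/(1−f) ≈ 5.786 mcg/mL.
Difference ≈ 1.129 − 5.786 ≈ -4.657 mcg/mL.

-4.7 mcg/mL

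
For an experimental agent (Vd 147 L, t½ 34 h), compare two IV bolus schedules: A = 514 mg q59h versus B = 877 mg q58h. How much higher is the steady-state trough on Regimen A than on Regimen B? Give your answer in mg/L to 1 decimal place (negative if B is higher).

Regimen A: f = (1/2)^(59/34) ≈ 0.3003; Cmin,ss = (514/147)·f/(1−f) ≈ 1.501 mg/L.
Regimen B: f = (1/2)^(58/34) ≈ 0.3065; Cmin,ss = (877/147)·f/(1−f) ≈ 2.637 mg/L.
Difference ≈ 1.501 − 2.637 ≈ -1.136 mg/L.

-1.1 mg/L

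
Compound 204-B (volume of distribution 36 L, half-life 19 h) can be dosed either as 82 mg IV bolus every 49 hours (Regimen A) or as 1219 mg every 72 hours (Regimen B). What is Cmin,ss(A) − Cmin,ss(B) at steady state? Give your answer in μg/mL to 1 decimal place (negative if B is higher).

Regimen A: f = (1/2)^(49/19) ≈ 0.1674; Cmin,ss = (82/36)·f/(1−f) ≈ 0.458 μg/mL.
Regimen B: f = (1/2)^(72/19) ≈ 0.0723; Cmin,ss = (1219/36)·f/(1−f) ≈ 2.639 μg/mL.
Difference ≈ 0.458 − 2.639 ≈ -2.181 μg/mL.

-2.2 μg/mL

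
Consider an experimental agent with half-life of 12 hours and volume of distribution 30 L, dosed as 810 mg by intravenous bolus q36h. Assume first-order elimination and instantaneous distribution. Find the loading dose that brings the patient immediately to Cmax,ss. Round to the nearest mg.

f = (1/2)^(36/12) ≈ 0.125000; accumulation ratio R = 1/(1−f) ≈ 1.14286.
Loading dose to hit Cmax,ss on first dose: D_load = D_maint·R ≈ 810 × 1.14286 ≈ 925.72 mg.

926 mg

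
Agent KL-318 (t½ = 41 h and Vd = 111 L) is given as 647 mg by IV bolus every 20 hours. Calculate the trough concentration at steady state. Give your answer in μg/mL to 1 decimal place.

k = ln2/t½ = ln2/41 ≈ 0.016906 h⁻¹; fraction remaining f = e^(−kτ) = e^(−0.016906×20) ≈ 0.7131.
Accumulation ratio R = 1/(1 − f) ≈ 1/0.2869 ≈ 3.4855.
Each bolus raises the concentration by D/Vd = 647/111 ≈ 5.829 μg/mL.
Cmax,ss = C₀/(1 − f) ≈ 5.829/0.2869 ≈ 20.317 μg/mL.
One interval later, Cmin,ss = Cmax,ss·e^(−kτ) ≈ 20.317 × 0.7131 ≈ 14.488 μg/mL.

14.5 μg/mL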